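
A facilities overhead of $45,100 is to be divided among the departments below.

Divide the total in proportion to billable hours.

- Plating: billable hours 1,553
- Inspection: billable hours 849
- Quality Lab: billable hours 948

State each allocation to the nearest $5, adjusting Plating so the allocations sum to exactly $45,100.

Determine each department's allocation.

Billable hours total: 3,350.
Raw shares: Plating 1,553/3,350 × $45,100 = 20,907.55; Inspection 849/3,350 × $45,100 = 11,429.82; Quality Lab 948/3,350 × $45,100 = 12,762.63.
After rounding ($5): Plating $20,910; Inspection $11,430; Quality Lab $12,765. Sum = $45,105.
Difference $45,100 − $45,105 = −$5 applied to Plating: Plating becomes $20,905.

Plating: $20,905 · Inspection: $11,430 · Quality Lab: $12,765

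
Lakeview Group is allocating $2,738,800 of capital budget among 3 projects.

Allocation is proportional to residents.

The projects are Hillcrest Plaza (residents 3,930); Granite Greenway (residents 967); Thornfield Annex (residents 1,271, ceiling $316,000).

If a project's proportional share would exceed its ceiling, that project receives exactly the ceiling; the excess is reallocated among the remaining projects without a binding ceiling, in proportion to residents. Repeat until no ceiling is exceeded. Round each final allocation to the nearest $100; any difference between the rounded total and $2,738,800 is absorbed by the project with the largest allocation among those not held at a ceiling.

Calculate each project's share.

Hillcrest Plaza: $1,944,400 | Granite Greenway: $478,400 | Thornfield Annex: $316,000

Sum of residents: 6,168.
Pro-rata shares before constraints: Hillcrest Plaza 1,745,052.53; Granite Greenway 429,380.61; Thornfield Annex 564,366.86.
Capped: Thornfield Annex ($316,000); remaining pool $2,422,800 reallocated over remaining residents 4,897.
Redistributed shares: Hillcrest Plaza 1,944,374.92 → $1,944,400; Granite Greenway 478,425.08 → $478,400.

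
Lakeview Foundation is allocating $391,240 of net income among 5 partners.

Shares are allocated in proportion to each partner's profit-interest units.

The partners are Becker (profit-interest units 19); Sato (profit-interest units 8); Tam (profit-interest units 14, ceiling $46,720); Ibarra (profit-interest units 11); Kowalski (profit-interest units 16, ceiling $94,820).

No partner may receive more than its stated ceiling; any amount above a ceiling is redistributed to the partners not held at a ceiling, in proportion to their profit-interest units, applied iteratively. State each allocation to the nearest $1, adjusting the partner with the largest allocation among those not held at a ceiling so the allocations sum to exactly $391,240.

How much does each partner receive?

Becker: $124,850 · Sato: $52,568 · Tam: $46,720 · Ibarra: $72,282 · Kowalski: $94,820

Total profit-interest units = 68.
Proportional shares (ignoring caps): Becker 109,317.06; Sato 46,028.24; Tam 80,549.41; Ibarra 63,288.82; Kowalski 92,056.47.
Capped: Tam ($46,720); residual $344,520 reallocated over remaining profit-interest units 54.
Capped: Kowalski ($94,820); residual $249,700 reallocated over remaining profit-interest units 38.
Shares after redistribution: Becker 124,850.00 → $124,850; Sato 52,568.42 → $52,568; Ibarra 72,281.58 → $72,282.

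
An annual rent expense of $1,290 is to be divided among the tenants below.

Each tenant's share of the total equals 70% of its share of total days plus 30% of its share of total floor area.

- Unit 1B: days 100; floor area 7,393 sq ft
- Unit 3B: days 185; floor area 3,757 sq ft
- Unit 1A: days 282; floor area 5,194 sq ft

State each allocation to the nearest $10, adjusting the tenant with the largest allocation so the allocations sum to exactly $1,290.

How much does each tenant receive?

Unit 1B: $330; Unit 3B: $380; Unit 1A: $580

Days total 567; floor area total 16,344.
Composite weights (70% days + 30% floor area): Unit 1B 0.2592; Unit 3B 0.2974; Unit 1A 0.4435.
Raw shares: Unit 1B 334.31; Unit 3B 383.59; Unit 1A 572.10.
After rounding ($10): Unit 1B $330; Unit 3B $380; Unit 1A $570. Sum = $1,280.
Difference $1,290 − $1,280 = +$10 applied to largest allocation (Unit 1A): Unit 1A becomes $580.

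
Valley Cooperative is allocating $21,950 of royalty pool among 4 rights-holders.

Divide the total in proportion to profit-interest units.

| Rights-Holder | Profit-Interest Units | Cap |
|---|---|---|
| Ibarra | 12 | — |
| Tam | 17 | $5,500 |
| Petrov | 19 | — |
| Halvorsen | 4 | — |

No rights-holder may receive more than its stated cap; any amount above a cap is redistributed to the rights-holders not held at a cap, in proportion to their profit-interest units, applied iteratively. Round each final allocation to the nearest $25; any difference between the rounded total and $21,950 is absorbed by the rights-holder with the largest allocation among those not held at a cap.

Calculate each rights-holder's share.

Ibarra: $5,650; Tam: $5,500; Petrov: $8,925; Halvorsen: $1,875

Profit-interest units total: 52.
Pro-rata shares before constraints: Ibarra 5,065.38; Tam 7,175.96; Petrov 8,020.19; Halvorsen 1,688.46.
Cap binds for Tam ($5,500); remaining pool $16,450 reallocated over remaining profit-interest units 35.
Shares after redistribution: Ibarra 5,640.00 → $5,650; Petrov 8,930.00 → $8,925; Halvorsen 1,880.00 → $1,875.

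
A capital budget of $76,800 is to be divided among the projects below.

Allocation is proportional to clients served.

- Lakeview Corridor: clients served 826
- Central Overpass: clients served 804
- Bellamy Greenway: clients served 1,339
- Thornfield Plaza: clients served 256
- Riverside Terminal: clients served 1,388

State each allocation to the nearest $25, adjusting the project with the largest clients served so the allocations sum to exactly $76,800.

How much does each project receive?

Total clients served = 4,613.
Pro-rata amounts: Lakeview Corridor 826/4,613 × $76,800 = 13,751.75; Central Overpass 804/4,613 × $76,800 = 13,385.48; Bellamy Greenway 1,339/4,613 × $76,800 = 22,292.48; Thornfield Plaza 256/4,613 × $76,800 = 4,262.04; Riverside Terminal 1,388/4,613 × $76,800 = 23,108.26.
Rounded to nearest $25: Lakeview Corridor $13,750; Central Overpass $13,375; Bellamy Greenway $22,300; Thornfield Plaza $4,250; Riverside Terminal $23,100. Sum = $76,775.
Difference $76,800 − $76,775 = +$25 applied to largest clients served (Riverside Terminal): Riverside Terminal becomes $23,125.

Lakeview Corridor: $13,750 | Central Overpass: $13,375 | Bellamy Greenway: $22,300 | Thornfield Plaza: $4,250 | Riverside Terminal: $23,125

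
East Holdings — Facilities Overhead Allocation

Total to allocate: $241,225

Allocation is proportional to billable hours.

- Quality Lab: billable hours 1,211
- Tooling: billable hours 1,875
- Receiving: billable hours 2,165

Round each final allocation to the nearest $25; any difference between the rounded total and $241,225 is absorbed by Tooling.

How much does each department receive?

Quality Lab: $55,625 · Tooling: $86,150 · Receiving: $99,450

Combined billable hours = 5,251.
Raw shares: Quality Lab 1,211/5,251 × $241,225 = 55,631.97; Tooling 1,875/5,251 × $241,225 = 86,135.38; Receiving 2,165/5,251 × $241,225 = 99,457.65.
At nearest $25: Quality Lab $55,625; Tooling $86,125; Receiving $99,450. Sum = $241,200.
Difference $241,225 − $241,200 = +$25 applied to Tooling: Tooling becomes $86,150.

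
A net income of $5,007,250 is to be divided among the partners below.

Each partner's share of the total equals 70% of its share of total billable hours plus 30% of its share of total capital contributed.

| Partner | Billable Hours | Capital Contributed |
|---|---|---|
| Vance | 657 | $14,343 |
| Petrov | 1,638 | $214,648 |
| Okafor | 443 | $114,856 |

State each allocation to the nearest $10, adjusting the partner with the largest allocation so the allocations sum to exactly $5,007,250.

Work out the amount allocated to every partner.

Billable hours total 2,738; capital contributed total 343,847.
Combined weights (70% billable hours + 30% capital contributed): Vance 0.1805; Petrov 0.6060; Okafor 0.2135.
Proportional shares: Vance 903,725.09; Petrov 3,034,639.58; Okafor 1,068,885.33.
Rounded to nearest $10: Vance $903,730; Petrov $3,034,640; Okafor $1,068,890. Sum = $5,007,260.
Difference $5,007,250 − $5,007,260 = −$10 applied to largest allocation (Petrov): Petrov becomes $3,034,630.

Vance: $903,730; Petrov: $3,034,630; Okafor: $1,068,890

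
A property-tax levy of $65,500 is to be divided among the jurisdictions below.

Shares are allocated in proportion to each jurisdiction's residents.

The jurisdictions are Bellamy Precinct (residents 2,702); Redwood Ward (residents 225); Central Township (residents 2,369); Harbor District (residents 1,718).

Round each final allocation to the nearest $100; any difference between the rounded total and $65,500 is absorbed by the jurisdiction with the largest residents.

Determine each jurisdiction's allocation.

Bellamy Precinct: $25,300 · Redwood Ward: $2,100 · Central Township: $22,100 · Harbor District: $16,000

Combined residents = 7,014.
Pro-rata amounts: Bellamy Precinct 2,702/7,014 × $65,500 = 25,232.53; Redwood Ward 225/7,014 × $65,500 = 2,101.15; Central Township 2,369/7,014 × $65,500 = 22,122.83; Harbor District 1,718/7,014 × $65,500 = 16,043.48.
Rounded to nearest $100: Bellamy Precinct $25,200; Redwood Ward $2,100; Central Township $22,100; Harbor District $16,000. Sum = $65,400.
Difference $65,500 − $65,400 = +$100 applied to largest residents (Bellamy Precinct): Bellamy Precinct becomes $25,300.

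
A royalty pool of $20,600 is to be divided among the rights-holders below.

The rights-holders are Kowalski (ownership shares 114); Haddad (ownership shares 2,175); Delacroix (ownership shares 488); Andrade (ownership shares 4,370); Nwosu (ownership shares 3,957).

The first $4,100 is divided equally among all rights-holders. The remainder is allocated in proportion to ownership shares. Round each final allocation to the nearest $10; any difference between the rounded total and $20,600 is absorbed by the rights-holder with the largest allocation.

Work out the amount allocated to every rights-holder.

Equal tier: $4,100 ÷ 5 = $820 apiece.
Remainder $16,500 by ownership shares (total 11,104): Kowalski 169.40 → $170; Haddad 3,231.94 → $3,230; Delacroix 725.14 → $730; Andrade 6,493.61 → $6,490; Nwosu 5,879.91 → $5,880.
Totals: Kowalski $820 + $170 = $990; Haddad $820 + $3,230 = $4,050; Delacroix $820 + $730 = $1,550; Andrade $820 + $6,490 = $7,310; Nwosu $820 + $5,880 = $6,700.

Kowalski: $990 | Haddad: $4,050 | Delacroix: $1,550 | Andrade: $7,310 | Nwosu: $6,700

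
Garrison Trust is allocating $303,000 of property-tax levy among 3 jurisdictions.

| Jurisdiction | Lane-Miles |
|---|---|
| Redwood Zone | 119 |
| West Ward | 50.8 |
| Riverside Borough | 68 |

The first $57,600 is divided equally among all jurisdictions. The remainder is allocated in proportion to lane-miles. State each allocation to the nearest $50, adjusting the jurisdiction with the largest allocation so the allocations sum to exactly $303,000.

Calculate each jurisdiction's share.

Redwood Zone: $142,050 · West Ward: $71,600 · Riverside Borough: $89,350

$57,600 shared equally gives $19,200 per jurisdiction.
Remainder $245,400 by lane-miles (total 237.8): Redwood Zone 122,803.20 → $122,800; West Ward 52,423.55 → $52,400; Riverside Borough 70,173.25 → $70,150.
Rounding difference +$50 on remainder applied to Redwood Zone.
Totals: Redwood Zone $19,200 + $122,850 = $142,050; West Ward $19,200 + $52,400 = $71,600; Riverside Borough $19,200 + $70,150 = $89,350.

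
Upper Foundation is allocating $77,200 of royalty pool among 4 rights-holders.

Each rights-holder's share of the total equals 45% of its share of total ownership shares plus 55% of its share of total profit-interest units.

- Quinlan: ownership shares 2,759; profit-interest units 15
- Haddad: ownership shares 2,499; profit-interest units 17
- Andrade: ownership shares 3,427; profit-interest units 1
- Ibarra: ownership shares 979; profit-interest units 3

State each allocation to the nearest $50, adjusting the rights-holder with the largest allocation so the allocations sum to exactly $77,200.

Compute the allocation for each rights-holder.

Quinlan: $27,600 · Haddad: $29,050 · Andrade: $13,500 · Ibarra: $7,050

Totals — ownership shares 9,664, profit-interest units 36.
Composite weights (45% ownership shares + 55% profit-interest units): Quinlan 0.3576; Haddad 0.3761; Andrade 0.1749; Ibarra 0.0914.
Pro-rata amounts: Quinlan 27,609.68; Haddad 29,033.92; Andrade 13,498.77; Ibarra 7,057.63.
At nearest $50: Quinlan $27,600; Haddad $29,050; Andrade $13,500; Ibarra $7,050. Sum = $77,200.
No rounding difference to absorb.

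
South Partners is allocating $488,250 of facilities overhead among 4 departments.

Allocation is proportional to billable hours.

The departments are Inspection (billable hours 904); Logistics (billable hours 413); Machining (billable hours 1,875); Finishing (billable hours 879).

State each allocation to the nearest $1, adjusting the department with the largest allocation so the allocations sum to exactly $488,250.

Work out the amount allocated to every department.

Inspection: $108,420 · Logistics: $49,533 · Machining: $224,875 · Finishing: $105,422

Sum of billable hours: 4,071.
Unrounded shares: Inspection 904/4,071 × $488,250 = 108,420.04; Logistics 413/4,071 × $488,250 = 49,532.61; Machining 1,875/4,071 × $488,250 = 224,875.64; Finishing 879/4,071 × $488,250 = 105,421.70.
After rounding ($1): Inspection $108,420; Logistics $49,533; Machining $224,876; Finishing $105,422. Sum = $488,251.
Difference $488,250 − $488,251 = −$1 applied to largest allocation (Machining): Machining becomes $224,875.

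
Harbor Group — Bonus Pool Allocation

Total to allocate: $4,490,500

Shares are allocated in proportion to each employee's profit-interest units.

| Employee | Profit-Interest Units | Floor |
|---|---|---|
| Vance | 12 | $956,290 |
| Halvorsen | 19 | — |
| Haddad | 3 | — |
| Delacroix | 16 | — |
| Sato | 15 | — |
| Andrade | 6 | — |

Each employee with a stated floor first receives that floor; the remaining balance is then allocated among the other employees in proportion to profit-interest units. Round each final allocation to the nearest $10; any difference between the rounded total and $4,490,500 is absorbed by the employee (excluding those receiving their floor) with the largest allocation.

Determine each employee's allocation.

Vance: $956,290 · Halvorsen: $1,138,130 · Haddad: $179,710 · Delacroix: $958,430 · Sato: $898,530 · Andrade: $359,410

Fund the minimums — Vance $956,290. Residual $3,534,210.
Residual split over remaining profit-interest units 59: Halvorsen 1,138,135.42 → $1,138,140; Haddad 179,705.59 → $179,710; Delacroix 958,429.83 → $958,430; Sato 898,527.97 → $898,530; Andrade 359,411.19 → $359,410.
Rounding difference −$10 applied to Halvorsen → $1,138,130.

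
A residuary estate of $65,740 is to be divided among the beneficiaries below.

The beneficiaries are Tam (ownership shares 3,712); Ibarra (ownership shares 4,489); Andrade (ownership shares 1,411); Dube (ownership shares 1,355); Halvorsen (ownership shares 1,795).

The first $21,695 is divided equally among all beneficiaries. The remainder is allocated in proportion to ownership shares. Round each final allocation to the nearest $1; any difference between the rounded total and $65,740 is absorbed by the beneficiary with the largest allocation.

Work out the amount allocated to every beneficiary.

$21,695 shared equally gives $4,339 per beneficiary.
Remainder $44,045 by ownership shares (total 12,762): Tam 12,811.08 → $12,811; Ibarra 15,492.71 → $15,493; Andrade 4,869.73 → $4,870; Dube 4,676.46 → $4,676; Halvorsen 6,195.01 → $6,195.
Totals: Tam $4,339 + $12,811 = $17,150; Ibarra $4,339 + $15,493 = $19,832; Andrade $4,339 + $4,870 = $9,209; Dube $4,339 + $4,676 = $9,015; Halvorsen $4,339 + $6,195 = $10,534.

Tam: $17,150; Ibarra: $19,832; Andrade: $9,209; Dube: $9,015; Halvorsen: $10,534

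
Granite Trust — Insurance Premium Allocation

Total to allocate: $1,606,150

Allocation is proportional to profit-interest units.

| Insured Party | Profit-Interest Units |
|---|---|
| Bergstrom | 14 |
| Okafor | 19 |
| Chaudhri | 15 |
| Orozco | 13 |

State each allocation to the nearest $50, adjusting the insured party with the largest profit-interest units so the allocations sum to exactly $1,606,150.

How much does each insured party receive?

Bergstrom: $368,600 | Okafor: $500,300 | Chaudhri: $394,950 | Orozco: $342,300

Sum of profit-interest units: 14 + 19 + 15 + 13 = 61.
Unrounded shares: Bergstrom 368,624.59; Okafor 500,276.23; Chaudhri 394,954.92; Orozco 342,294.26.
Rounded to nearest $50: Bergstrom $368,600; Okafor $500,300; Chaudhri $394,950; Orozco $342,300. Sum = $1,606,150.
Sum already equals the total — no adjustment.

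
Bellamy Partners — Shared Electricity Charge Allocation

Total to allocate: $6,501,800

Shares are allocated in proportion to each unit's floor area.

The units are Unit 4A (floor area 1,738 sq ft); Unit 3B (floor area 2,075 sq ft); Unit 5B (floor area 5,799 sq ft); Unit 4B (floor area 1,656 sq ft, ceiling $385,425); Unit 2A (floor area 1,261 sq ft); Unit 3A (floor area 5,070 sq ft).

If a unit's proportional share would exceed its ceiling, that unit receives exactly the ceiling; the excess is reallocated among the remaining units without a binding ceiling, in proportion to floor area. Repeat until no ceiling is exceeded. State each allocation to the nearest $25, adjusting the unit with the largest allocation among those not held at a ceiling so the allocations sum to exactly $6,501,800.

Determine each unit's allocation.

Total floor area = 17,599.
Pro-rata shares before constraints: Unit 4A 642,089.23; Unit 3B 766,591.00; Unit 5B 2,142,390.94; Unit 4B 611,795.03; Unit 2A 465,865.66; Unit 3A 1,873,068.13.
Held at cap: Unit 4B ($385,425); balance $6,116,375 reallocated over remaining floor area 15,943.
Remaining shares: Unit 4A 666,766.59 → $666,775; Unit 3B 796,053.32 → $796,050; Unit 5B 2,224,729.26 → $2,224,725; Unit 2A 483,770.24 → $483,775; Unit 3A 1,945,055.59 → $1,945,050.

Unit 4A: $666,775 · Unit 3B: $796,050 · Unit 5B: $2,224,725 · Unit 4B: $385,425 · Unit 2A: $483,775 · Unit 3A: $1,945,050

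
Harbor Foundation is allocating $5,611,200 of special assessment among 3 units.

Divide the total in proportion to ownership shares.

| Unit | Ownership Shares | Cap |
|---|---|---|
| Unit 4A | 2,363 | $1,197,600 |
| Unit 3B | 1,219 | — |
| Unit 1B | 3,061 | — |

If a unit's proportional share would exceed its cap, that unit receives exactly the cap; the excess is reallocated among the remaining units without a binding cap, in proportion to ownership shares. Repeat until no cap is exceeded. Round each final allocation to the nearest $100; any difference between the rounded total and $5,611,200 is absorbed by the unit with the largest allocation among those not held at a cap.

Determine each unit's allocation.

Unit 4A: $1,197,600 | Unit 3B: $1,257,100 | Unit 1B: $3,156,500

Ownership shares total: 6,643.
Unconstrained shares: Unit 4A 1,995,975.55; Unit 3B 1,029,663.22; Unit 1B 2,585,561.22.
Capped: Unit 4A ($1,197,600); residual $4,413,600 reallocated over remaining ownership shares 4,280.
Remaining shares: Unit 3B 1,257,051.03 → $1,257,100; Unit 1B 3,156,548.97 → $3,156,500.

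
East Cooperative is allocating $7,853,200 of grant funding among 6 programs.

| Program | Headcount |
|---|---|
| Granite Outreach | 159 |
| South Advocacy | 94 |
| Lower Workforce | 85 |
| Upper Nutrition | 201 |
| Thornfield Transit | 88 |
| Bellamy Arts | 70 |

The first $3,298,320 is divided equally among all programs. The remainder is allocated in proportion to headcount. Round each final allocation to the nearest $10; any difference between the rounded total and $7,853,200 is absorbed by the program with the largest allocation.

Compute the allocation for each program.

Granite Outreach: $1,588,780 | South Advocacy: $1,164,010 | Lower Workforce: $1,105,190 | Upper Nutrition: $1,863,250 | Thornfield Transit: $1,124,800 | Bellamy Arts: $1,007,170

$3,298,320 shared equally gives $549,720 per program.
Remainder $4,554,880 by headcount (total 697): Granite Outreach 1,039,061.58 → $1,039,060; South Advocacy 614,287.98 → $614,290; Lower Workforce 555,473.17 → $555,470; Upper Nutrition 1,313,530.67 → $1,313,530; Thornfield Transit 575,078.11 → $575,080; Bellamy Arts 457,448.49 → $457,450.
Totals: Granite Outreach $549,720 + $1,039,060 = $1,588,780; South Advocacy $549,720 + $614,290 = $1,164,010; Lower Workforce $549,720 + $555,470 = $1,105,190; Upper Nutrition $549,720 + $1,313,530 = $1,863,250; Thornfield Transit $549,720 + $575,080 = $1,124,800; Bellamy Arts $549,720 + $457,450 = $1,007,170.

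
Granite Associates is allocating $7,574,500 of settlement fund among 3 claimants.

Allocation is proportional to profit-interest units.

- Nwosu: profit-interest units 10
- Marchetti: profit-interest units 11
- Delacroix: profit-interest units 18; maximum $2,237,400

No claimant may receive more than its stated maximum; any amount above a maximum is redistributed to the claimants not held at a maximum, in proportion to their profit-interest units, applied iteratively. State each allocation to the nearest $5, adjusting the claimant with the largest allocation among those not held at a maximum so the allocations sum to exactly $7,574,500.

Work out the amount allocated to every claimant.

Nwosu: $2,541,475 · Marchetti: $2,795,625 · Delacroix: $2,237,400

Total profit-interest units = 39.
Unconstrained shares: Nwosu 1,942,179.49; Marchetti 2,136,397.44; Delacroix 3,495,923.08.
Cap binds for Delacroix ($2,237,400); remaining pool $5,337,100 reallocated over remaining profit-interest units 21.
Remaining shares: Nwosu 2,541,476.19 → $2,541,475; Marchetti 2,795,623.81 → $2,795,625.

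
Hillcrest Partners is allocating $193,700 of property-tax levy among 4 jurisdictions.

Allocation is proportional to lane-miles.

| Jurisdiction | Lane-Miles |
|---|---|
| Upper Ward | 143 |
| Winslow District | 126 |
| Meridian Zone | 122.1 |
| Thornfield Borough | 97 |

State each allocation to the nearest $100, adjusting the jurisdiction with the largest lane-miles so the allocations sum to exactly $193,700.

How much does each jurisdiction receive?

Total lane-miles = 143 + 126 + 122.1 + 97 = 488.1.
Raw shares: Upper Ward 56,748.82; Winslow District 50,002.46; Meridian Zone 48,454.76; Thornfield Borough 38,493.96.
At nearest $100: Upper Ward $56,700; Winslow District $50,000; Meridian Zone $48,500; Thornfield Borough $38,500. Sum = $193,700.
Sum already equals the total — no adjustment.

Upper Ward: $56,700; Winslow District: $50,000; Meridian Zone: $48,500; Thornfield Borough: $38,500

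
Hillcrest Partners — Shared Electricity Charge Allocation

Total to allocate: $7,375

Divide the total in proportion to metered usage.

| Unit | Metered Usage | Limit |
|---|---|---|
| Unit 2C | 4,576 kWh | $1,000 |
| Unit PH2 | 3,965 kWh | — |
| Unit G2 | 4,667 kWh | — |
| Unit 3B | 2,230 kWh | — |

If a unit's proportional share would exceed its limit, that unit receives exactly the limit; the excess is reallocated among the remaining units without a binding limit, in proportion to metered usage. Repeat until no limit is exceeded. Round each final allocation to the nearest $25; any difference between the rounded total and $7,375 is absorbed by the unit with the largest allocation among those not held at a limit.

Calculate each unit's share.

Total metered usage = 15,438.
Proportional shares (ignoring caps): Unit 2C 2,186.03; Unit PH2 1,894.15; Unit G2 2,229.51; Unit 3B 1,065.31.
Capped: Unit 2C ($1,000); residual $6,375 reallocated over remaining metered usage 10,862.
Redistributed shares: Unit PH2 2,327.09 → $2,325; Unit G2 2,739.10 → $2,750; Unit 3B 1,308.81 → $1,300.

Unit 2C: $1,000 · Unit PH2: $2,325 · Unit G2: $2,750 · Unit 3B: $1,300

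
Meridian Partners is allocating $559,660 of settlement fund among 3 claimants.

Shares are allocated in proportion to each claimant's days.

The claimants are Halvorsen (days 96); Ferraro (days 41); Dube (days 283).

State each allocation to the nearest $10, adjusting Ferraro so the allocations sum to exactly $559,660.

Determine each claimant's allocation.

Halvorsen: $127,920 · Ferraro: $54,640 · Dube: $377,100

Days total: 420.
Proportional shares: Halvorsen 96/420 × $559,660 = 127,922.29; Ferraro 41/420 × $559,660 = 54,633.48; Dube 283/420 × $559,660 = 377,104.24.
After rounding ($10): Halvorsen $127,920; Ferraro $54,630; Dube $377,100. Sum = $559,650.
Difference $559,660 − $559,650 = +$10 applied to Ferraro: Ferraro becomes $54,640.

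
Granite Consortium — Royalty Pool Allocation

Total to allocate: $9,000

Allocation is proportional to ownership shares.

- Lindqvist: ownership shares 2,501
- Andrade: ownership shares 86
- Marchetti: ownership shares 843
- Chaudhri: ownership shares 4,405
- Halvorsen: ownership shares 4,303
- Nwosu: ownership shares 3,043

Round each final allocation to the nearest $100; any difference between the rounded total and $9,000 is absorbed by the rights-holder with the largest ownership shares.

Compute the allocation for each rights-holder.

Lindqvist: $1,500 | Andrade: $100 | Marchetti: $500 | Chaudhri: $2,500 | Halvorsen: $2,600 | Nwosu: $1,800

Total ownership shares = 15,181.
Raw shares: Lindqvist 2,501/15,181 × $9,000 = 1,482.71; Andrade 86/15,181 × $9,000 = 50.98; Marchetti 843/15,181 × $9,000 = 499.77; Chaudhri 4,405/15,181 × $9,000 = 2,611.49; Halvorsen 4,303/15,181 × $9,000 = 2,551.02; Nwosu 3,043/15,181 × $9,000 = 1,804.03.
After rounding ($100): Lindqvist $1,500; Andrade $100; Marchetti $500; Chaudhri $2,600; Halvorsen $2,600; Nwosu $1,800. Sum = $9,100.
Difference $9,000 − $9,100 = −$100 applied to largest ownership shares (Chaudhri): Chaudhri becomes $2,500.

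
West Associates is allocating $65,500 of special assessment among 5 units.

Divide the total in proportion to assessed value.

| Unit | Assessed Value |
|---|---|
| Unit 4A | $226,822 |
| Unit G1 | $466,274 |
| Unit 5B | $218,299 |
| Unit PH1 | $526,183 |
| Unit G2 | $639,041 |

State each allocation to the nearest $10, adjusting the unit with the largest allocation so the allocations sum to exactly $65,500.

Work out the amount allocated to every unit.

Combined assessed value = 2,076,619.
Raw shares: Unit 4A 226,822/2,076,619 × $65,500 = 7,154.34; Unit G1 466,274/2,076,619 × $65,500 = 14,707.05; Unit 5B 218,299/2,076,619 × $65,500 = 6,885.51; Unit PH1 526,183/2,076,619 × $65,500 = 16,596.68; Unit G2 639,041/2,076,619 × $65,500 = 20,156.41.
At nearest $10: Unit 4A $7,150; Unit G1 $14,710; Unit 5B $6,890; Unit PH1 $16,600; Unit G2 $20,160. Sum = $65,510.
Difference $65,500 − $65,510 = −$10 applied to largest allocation (Unit G2): Unit G2 becomes $20,150.

Unit 4A: $7,150 · Unit G1: $14,710 · Unit 5B: $6,890 · Unit PH1: $16,600 · Unit G2: $20,150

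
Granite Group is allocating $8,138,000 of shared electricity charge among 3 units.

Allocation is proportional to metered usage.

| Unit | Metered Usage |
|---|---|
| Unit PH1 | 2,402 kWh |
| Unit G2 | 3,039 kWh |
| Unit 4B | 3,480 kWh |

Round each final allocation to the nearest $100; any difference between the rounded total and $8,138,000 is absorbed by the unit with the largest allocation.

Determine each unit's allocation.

Unit PH1: $2,191,200 | Unit G2: $2,772,300 | Unit 4B: $3,174,500

Sum of metered usage: 8,921.
Raw shares: Unit PH1 2,402/8,921 × $8,138,000 = 2,191,175.43; Unit G2 3,039/8,921 × $8,138,000 = 2,772,265.67; Unit 4B 3,480/8,921 × $8,138,000 = 3,174,558.91.
At nearest $100: Unit PH1 $2,191,200; Unit G2 $2,772,300; Unit 4B $3,174,600. Sum = $8,138,100.
Difference $8,138,000 − $8,138,100 = −$100 applied to largest allocation (Unit 4B): Unit 4B becomes $3,174,500.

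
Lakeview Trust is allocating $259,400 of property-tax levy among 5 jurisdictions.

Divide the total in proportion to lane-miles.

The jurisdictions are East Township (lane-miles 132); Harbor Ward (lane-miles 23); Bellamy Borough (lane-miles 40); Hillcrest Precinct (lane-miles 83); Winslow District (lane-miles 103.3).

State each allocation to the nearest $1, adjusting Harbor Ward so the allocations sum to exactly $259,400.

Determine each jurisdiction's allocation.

East Township: $89,800 | Harbor Ward: $15,648 | Bellamy Borough: $27,212 | Hillcrest Precinct: $56,465 | Winslow District: $70,275

Lane-miles total: 381.3.
Raw shares: East Township 132/381.3 × $259,400 = 89,800.16; Harbor Ward 23/381.3 × $259,400 = 15,647.00; Bellamy Borough 40/381.3 × $259,400 = 27,212.17; Hillcrest Precinct 83/381.3 × $259,400 = 56,465.25; Winslow District 103.3/381.3 × $259,400 = 70,275.43.
Rounded to nearest $1: East Township $89,800; Harbor Ward $15,647; Bellamy Borough $27,212; Hillcrest Precinct $56,465; Winslow District $70,275. Sum = $259,399.
Difference $259,400 − $259,399 = +$1 applied to Harbor Ward: Harbor Ward becomes $15,648.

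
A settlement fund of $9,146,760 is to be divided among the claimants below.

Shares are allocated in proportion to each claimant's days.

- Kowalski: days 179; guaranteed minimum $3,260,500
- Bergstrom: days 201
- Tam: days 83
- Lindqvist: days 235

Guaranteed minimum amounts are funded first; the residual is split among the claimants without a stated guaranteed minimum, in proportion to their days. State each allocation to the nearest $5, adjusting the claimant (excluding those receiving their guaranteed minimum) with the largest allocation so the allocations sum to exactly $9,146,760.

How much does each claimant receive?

Guaranteed amounts: Kowalski $3,260,500. Balance $5,886,260.
Balance split over remaining days 519: Bergstrom 2,279,649.83 → $2,279,650; Tam 941,347.94 → $941,350; Lindqvist 2,665,262.24 → $2,665,260.

Kowalski: $3,260,500 | Bergstrom: $2,279,650 | Tam: $941,350 | Lindqvist: $2,665,260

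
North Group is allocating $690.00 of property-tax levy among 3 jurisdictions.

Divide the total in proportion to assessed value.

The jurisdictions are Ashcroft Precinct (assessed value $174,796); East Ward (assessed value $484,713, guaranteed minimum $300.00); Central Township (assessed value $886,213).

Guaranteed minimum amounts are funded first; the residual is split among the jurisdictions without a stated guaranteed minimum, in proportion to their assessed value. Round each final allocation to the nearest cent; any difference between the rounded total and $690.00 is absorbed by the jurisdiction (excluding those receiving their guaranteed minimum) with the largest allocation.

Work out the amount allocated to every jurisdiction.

Ashcroft Precinct: $64.25 · East Ward: $300.00 · Central Township: $325.75

Guaranteed amounts: East Ward $300.00. Balance $390.00.
Balance split over remaining assessed value 1,061,009: Ashcroft Precinct 64.2506 → $64.25; Central Township 325.7494 → $325.75.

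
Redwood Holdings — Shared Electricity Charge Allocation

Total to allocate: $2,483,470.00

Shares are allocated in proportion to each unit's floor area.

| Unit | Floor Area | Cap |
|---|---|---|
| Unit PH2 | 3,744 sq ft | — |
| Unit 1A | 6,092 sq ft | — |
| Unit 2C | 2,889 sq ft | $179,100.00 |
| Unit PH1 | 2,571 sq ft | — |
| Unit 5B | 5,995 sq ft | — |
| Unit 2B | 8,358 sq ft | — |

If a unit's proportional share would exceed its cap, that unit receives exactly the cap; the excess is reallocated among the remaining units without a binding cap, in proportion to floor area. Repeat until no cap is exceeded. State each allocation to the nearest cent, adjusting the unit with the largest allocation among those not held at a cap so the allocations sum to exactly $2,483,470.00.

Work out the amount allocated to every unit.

Total floor area = 29,649.
Proportional shares (ignoring caps): Unit PH2 313,606.2491; Unit 1A 510,280.2536; Unit 2C 241,989.4374; Unit PH1 215,353.0092; Unit 5B 502,155.3054; Unit 2B 700,085.7452.
Held at cap: Unit 2C ($179,100.00); residual $2,304,370.00 reallocated over remaining floor area 26,760.
Remaining shares: Unit PH2 322,405.1300 → $322,405.13; Unit 1A 524,597.2362 → $524,597.24; Unit PH1 221,395.1895 → $221,395.19; Unit 5B 516,244.3255 → $516,244.33; Unit 2B 719,728.1188 → $719,728.12.
Rounding difference −$0.01 applied to Unit 2B → $719,728.11.

Unit PH2: $322,405.13 | Unit 1A: $524,597.24 | Unit 2C: $179,100.00 | Unit PH1: $221,395.19 | Unit 5B: $516,244.33 | Unit 2B: $719,728.11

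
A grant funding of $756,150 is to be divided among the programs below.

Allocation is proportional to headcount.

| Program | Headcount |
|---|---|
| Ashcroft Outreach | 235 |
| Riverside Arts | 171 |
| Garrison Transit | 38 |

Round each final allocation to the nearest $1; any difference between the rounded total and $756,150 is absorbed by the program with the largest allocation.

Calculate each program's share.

Headcount total: 444.
Raw shares: Ashcroft Outreach 235/444 × $756,150 = 400,214.53; Riverside Arts 171/444 × $756,150 = 291,219.93; Garrison Transit 38/444 × $756,150 = 64,715.54.
After rounding ($1): Ashcroft Outreach $400,215; Riverside Arts $291,220; Garrison Transit $64,716. Sum = $756,151.
Difference $756,150 − $756,151 = −$1 applied to largest allocation (Ashcroft Outreach): Ashcroft Outreach becomes $400,214.

Ashcroft Outreach: $400,214 | Riverside Arts: $291,220 | Garrison Transit: $64,716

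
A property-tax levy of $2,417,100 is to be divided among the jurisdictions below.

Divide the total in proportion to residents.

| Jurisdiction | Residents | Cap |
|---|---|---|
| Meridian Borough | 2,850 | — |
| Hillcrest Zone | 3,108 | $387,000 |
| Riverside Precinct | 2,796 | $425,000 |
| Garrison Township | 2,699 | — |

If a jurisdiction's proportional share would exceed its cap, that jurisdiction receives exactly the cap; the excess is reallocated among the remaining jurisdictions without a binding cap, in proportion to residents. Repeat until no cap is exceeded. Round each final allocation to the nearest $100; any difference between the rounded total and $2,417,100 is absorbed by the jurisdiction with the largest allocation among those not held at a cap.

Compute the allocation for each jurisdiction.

Sum of residents: 11,453.
Proportional shares (ignoring caps): Meridian Borough 601,478.65; Hillcrest Zone 655,928.30; Riverside Precinct 590,082.21; Garrison Township 569,610.84.
Held at cap: Hillcrest Zone ($387,000), Riverside Precinct ($425,000); residual $1,605,100 reallocated over remaining residents 5,549.
Redistributed shares: Meridian Borough 824,389.08 → $824,400; Garrison Township 780,710.92 → $780,700.

Meridian Borough: $824,400 | Hillcrest Zone: $387,000 | Riverside Precinct: $425,000 | Garrison Township: $780,700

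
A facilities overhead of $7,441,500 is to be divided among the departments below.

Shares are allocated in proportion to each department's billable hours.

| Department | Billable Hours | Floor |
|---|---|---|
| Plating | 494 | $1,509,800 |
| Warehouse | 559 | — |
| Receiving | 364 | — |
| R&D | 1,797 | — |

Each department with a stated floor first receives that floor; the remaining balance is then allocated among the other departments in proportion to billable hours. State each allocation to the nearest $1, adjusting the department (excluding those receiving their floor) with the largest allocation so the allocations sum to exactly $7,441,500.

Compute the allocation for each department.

Guaranteed amounts: Plating $1,509,800. Balance $5,931,700.
Balance split over remaining billable hours 2,720: Warehouse 1,219,051.58 → $1,219,052; Receiving 793,801.03 → $793,801; R&D 3,918,847.39 → $3,918,847.

Plating: $1,509,800 | Warehouse: $1,219,052 | Receiving: $793,801 | R&D: $3,918,847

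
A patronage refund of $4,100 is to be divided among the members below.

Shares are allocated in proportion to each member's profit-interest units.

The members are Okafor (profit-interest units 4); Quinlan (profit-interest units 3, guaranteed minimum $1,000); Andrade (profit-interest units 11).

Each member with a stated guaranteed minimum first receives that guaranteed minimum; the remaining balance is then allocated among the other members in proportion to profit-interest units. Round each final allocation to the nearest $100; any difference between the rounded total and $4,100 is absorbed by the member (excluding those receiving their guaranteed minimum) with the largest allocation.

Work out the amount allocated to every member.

Okafor: $800; Quinlan: $1,000; Andrade: $2,300

Fund the minimums — Quinlan $1,000. Remaining pool $3,100.
Remaining pool split over remaining profit-interest units 15: Okafor 826.67 → $800; Andrade 2,273.33 → $2,300.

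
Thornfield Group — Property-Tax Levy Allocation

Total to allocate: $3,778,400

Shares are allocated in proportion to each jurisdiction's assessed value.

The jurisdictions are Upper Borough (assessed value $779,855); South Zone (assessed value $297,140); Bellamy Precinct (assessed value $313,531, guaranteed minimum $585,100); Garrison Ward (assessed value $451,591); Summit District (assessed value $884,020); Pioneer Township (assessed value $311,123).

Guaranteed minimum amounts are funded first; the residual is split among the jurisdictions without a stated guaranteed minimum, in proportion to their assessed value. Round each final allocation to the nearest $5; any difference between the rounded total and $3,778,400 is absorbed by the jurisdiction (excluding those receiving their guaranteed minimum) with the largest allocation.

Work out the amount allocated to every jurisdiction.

Minimums first: Bellamy Precinct $585,100. Balance $3,193,300.
Balance split over remaining assessed value 2,723,729: Upper Borough 914,302.04 → $914,300; South Zone 348,366.95 → $348,365; Garrison Ward 529,445.31 → $529,445; Summit District 1,036,425.09 → $1,036,425; Pioneer Township 364,760.62 → $364,760.
Rounding difference +$5 applied to Summit District → $1,036,430.

Upper Borough: $914,300; South Zone: $348,365; Bellamy Precinct: $585,100; Garrison Ward: $529,445; Summit District: $1,036,430; Pioneer Township: $364,760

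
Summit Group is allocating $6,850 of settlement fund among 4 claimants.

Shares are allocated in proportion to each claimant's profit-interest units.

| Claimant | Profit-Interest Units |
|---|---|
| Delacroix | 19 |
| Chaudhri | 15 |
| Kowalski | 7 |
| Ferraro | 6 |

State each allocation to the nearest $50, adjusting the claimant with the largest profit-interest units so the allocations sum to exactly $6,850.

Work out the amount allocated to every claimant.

Delacroix: $2,800; Chaudhri: $2,200; Kowalski: $1,000; Ferraro: $850

Sum of profit-interest units: 47.
Raw shares: Delacroix 19/47 × $6,850 = 2,769.15; Chaudhri 15/47 × $6,850 = 2,186.17; Kowalski 7/47 × $6,850 = 1,020.21; Ferraro 6/47 × $6,850 = 874.47.
At nearest $50: Delacroix $2,750; Chaudhri $2,200; Kowalski $1,000; Ferraro $850. Sum = $6,800.
Difference $6,850 − $6,800 = +$50 applied to largest profit-interest units (Delacroix): Delacroix becomes $2,800.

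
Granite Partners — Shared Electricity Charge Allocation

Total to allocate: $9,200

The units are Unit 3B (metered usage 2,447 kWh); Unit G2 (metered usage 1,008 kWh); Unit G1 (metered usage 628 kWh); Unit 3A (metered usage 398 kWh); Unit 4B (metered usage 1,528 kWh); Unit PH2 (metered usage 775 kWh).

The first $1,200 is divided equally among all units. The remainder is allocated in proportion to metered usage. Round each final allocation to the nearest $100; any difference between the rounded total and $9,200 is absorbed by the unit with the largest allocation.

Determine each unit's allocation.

Unit 3B: $3,100; Unit G2: $1,400; Unit G1: $900; Unit 3A: $700; Unit 4B: $2,000; Unit PH2: $1,100

Equal tier: $1,200 ÷ 6 = $200 apiece.
Remainder $8,000 by metered usage (total 6,784): Unit 3B 2,885.61 → $2,900; Unit G2 1,188.68 → $1,200; Unit G1 740.57 → $700; Unit 3A 469.34 → $500; Unit 4B 1,801.89 → $1,800; Unit PH2 913.92 → $900.
Totals: Unit 3B $200 + $2,900 = $3,100; Unit G2 $200 + $1,200 = $1,400; Unit G1 $200 + $700 = $900; Unit 3A $200 + $500 = $700; Unit 4B $200 + $1,800 = $2,000; Unit PH2 $200 + $900 = $1,100.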